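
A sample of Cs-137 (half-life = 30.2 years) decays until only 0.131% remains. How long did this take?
t = t½ × log₂(N₀/N) = 289.2 years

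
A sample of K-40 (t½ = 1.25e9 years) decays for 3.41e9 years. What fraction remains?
N/N₀ = (1/2)^(t/t½) = 0.1509 = 15.1%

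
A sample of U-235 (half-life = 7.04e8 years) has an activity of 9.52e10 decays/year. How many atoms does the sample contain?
N = A/λ = 9.669e19 atoms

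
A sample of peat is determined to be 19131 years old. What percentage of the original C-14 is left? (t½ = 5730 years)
N/N₀ = (1/2)^(t/t½) = 0.09884 = 9.88%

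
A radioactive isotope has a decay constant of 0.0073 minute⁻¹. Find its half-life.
t½ = ln(2)/λ = 94.95 minutes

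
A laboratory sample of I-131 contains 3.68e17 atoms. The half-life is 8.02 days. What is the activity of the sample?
A = λN = 3.181e16 decays/day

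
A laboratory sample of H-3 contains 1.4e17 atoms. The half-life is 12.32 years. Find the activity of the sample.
A = λN = 7.877e15 decays/year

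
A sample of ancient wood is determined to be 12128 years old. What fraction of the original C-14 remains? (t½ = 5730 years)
N/N₀ = (1/2)^(t/t½) = 0.2306 = 23.1%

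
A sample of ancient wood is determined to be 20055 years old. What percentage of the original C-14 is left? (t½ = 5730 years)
N/N₀ = (1/2)^(t/t½) = 0.08839 = 8.84%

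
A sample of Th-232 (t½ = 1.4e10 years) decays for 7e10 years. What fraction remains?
N/N₀ = (1/2)^(t/t½) = 0.03125 = 3.12%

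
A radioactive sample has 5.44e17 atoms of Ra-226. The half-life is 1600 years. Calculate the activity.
A = λN = 2.357e14 decays/year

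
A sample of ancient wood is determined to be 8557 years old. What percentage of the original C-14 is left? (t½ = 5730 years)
N/N₀ = (1/2)^(t/t½) = 0.3552 = 35.5%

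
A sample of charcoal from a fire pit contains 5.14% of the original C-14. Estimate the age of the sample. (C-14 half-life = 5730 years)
Age = t½ × log₂(1/ratio) = 24540 years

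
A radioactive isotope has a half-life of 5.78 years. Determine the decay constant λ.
λ = ln(2)/t½ = 0.1199 year⁻¹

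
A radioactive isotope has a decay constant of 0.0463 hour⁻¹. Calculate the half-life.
t½ = ln(2)/λ = 14.97 hours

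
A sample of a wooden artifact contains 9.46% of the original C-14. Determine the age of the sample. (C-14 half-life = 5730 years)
Age = t½ × log₂(1/ratio) = 19490 years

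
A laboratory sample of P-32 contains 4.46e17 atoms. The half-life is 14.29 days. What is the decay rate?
A = λN = 2.163e16 decays/day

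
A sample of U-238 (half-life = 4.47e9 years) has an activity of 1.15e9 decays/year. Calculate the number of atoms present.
N = A/λ = 7.416e18 atoms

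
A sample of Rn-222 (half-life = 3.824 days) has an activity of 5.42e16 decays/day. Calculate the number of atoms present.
N = A/λ = 2.99e17 atoms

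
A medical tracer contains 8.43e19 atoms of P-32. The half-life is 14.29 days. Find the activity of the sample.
A = λN = 4.089e18 decays/day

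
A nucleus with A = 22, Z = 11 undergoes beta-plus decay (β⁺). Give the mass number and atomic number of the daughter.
Daughter: A = 22, Z = 10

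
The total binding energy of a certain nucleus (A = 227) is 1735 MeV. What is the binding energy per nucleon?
B.E./A = 1735/227 = 7.643 MeV/nucleon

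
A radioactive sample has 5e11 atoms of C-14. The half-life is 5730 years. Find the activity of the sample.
A = λN = 6.048e7 decays/year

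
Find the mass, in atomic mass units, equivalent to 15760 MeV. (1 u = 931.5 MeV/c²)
m = E/c² = 16.92 u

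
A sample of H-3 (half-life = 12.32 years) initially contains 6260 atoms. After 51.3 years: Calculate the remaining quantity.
N = N₀(1/2)^(t/t½) = 349.2 atoms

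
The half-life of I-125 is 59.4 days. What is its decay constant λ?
λ = ln(2)/t½ = 0.01167 day⁻¹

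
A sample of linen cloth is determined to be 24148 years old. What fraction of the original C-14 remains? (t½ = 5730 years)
N/N₀ = (1/2)^(t/t½) = 0.05387 = 5.39%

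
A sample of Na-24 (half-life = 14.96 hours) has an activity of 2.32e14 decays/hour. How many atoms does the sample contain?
N = A/λ = 5.007e15 atoms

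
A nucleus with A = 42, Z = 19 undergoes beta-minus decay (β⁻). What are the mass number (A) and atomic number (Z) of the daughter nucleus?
Daughter: A = 42, Z = 20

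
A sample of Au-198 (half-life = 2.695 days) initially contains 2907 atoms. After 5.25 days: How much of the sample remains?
N = N₀(1/2)^(t/t½) = 753.4 atoms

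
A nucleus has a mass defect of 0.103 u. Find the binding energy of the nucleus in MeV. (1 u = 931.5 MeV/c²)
B.E. = Δm × 931.5 = 95.94 MeV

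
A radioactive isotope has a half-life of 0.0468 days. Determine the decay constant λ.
λ = ln(2)/t½ = 14.81 day⁻¹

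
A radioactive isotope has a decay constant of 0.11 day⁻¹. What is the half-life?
t½ = ln(2)/λ = 6.301 days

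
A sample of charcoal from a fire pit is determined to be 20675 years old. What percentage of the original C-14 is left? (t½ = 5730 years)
N/N₀ = (1/2)^(t/t½) = 0.082 = 8.2%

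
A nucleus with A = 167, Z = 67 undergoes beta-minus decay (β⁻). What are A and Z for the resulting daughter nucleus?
Daughter: A = 167, Z = 68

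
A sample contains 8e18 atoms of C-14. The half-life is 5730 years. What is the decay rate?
A = λN = 9.677e14 decays/year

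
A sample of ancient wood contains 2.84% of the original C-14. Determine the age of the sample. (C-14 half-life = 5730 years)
Age = t½ × log₂(1/ratio) = 29440 years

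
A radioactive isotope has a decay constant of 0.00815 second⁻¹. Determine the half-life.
t½ = ln(2)/λ = 85.05 seconds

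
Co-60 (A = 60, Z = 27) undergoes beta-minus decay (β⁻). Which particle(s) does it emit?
β⁻: electron (e⁻) + antineutrino (ν̄ₑ)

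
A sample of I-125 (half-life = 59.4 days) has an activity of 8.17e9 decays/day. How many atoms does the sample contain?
N = A/λ = 7.001e11 atoms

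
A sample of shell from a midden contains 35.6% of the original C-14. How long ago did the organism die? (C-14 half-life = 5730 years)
Age = t½ × log₂(1/ratio) = 8538 years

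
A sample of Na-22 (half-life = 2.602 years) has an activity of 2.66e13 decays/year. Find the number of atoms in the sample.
N = A/λ = 9.985e13 atoms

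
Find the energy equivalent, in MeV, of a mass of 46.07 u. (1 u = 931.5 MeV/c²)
E = mc² = 42910 MeV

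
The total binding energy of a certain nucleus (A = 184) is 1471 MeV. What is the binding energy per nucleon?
B.E./A = 1471/184 = 7.995 MeV/nucleon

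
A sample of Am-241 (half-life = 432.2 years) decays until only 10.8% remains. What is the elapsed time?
t = t½ × log₂(N₀/N) = 1388 years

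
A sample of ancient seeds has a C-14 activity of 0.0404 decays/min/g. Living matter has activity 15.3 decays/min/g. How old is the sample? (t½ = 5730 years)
Age = t½ × log₂(A₀/A) = 49080 years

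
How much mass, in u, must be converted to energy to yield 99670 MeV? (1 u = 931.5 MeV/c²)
m = E/c² = 107 u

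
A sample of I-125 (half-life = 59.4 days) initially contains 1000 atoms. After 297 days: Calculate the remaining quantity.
N = N₀(1/2)^(t/t½) = 31.25 atoms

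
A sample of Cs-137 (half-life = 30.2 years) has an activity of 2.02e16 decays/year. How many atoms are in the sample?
N = A/λ = 8.801e17 atoms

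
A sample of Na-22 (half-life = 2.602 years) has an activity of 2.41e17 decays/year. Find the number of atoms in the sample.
N = A/λ = 9.047e17 atoms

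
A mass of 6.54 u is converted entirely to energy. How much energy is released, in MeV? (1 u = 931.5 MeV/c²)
E = mc² = 6092 MeV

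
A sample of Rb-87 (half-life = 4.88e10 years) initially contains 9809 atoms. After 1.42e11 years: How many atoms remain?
N = N₀(1/2)^(t/t½) = 1305 atoms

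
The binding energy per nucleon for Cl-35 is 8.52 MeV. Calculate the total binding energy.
B.E. = 8.52 × 35 = 298.2 MeV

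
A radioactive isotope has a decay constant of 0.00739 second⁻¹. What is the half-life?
t½ = ln(2)/λ = 93.8 seconds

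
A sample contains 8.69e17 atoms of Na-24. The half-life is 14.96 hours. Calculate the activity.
A = λN = 4.026e16 decays/hour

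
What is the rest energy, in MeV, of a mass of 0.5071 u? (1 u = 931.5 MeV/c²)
E = mc² = 472.4 MeV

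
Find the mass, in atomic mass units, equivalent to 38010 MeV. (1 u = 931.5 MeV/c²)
m = E/c² = 40.81 u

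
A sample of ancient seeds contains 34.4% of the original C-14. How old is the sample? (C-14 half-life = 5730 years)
Age = t½ × log₂(1/ratio) = 8821 years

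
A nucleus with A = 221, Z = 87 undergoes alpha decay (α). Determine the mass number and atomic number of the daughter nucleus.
Daughter: A = 217, Z = 85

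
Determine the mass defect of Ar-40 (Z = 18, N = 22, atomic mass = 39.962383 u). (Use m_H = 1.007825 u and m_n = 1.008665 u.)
Δm = Z·m_H + N·m_n − M = 0.3691 u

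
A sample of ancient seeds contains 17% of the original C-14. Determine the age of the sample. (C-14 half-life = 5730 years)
Age = t½ × log₂(1/ratio) = 14650 years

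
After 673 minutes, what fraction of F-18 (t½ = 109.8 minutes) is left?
N/N₀ = (1/2)^(t/t½) = 0.01429 = 1.43%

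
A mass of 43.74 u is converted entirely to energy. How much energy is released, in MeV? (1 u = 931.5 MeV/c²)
E = mc² = 40740 MeV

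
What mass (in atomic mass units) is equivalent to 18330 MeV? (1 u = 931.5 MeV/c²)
m = E/c² = 19.68 u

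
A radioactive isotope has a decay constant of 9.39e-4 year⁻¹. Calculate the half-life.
t½ = ln(2)/λ = 738.2 years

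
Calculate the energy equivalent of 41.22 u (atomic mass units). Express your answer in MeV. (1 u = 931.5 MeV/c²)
E = mc² = 38400 MeV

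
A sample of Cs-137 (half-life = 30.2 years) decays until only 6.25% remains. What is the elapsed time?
t = t½ × log₂(N₀/N) = 120.8 years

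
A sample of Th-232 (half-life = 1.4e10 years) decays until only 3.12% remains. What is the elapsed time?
t = t½ × log₂(N₀/N) = 7.003e10 years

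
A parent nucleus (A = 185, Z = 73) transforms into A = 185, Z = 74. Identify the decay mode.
ΔA = 0, ΔZ = +1 ⇒ beta-minus decay (β⁻)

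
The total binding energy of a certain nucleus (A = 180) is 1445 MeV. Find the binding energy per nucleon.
B.E./A = 1445/180 = 8.028 MeV/nucleon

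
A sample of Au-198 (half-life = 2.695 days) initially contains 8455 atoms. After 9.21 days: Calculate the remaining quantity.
N = N₀(1/2)^(t/t½) = 791.3 atoms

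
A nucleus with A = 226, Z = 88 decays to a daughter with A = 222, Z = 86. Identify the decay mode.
ΔA = -4, ΔZ = -2 ⇒ alpha decay (α)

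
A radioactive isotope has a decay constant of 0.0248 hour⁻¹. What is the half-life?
t½ = ln(2)/λ = 27.95 hours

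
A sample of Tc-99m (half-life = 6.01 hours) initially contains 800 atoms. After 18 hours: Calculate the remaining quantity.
N = N₀(1/2)^(t/t½) = 100.3 atoms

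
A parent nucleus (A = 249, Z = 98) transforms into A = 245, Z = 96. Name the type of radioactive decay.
ΔA = -4, ΔZ = -2 ⇒ alpha decay (α)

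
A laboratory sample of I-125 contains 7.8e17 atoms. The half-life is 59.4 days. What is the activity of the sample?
A = λN = 9.102e15 decays/day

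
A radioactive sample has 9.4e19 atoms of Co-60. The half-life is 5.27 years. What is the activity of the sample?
A = λN = 1.236e19 decays/year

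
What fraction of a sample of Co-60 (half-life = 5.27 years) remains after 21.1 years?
N/N₀ = (1/2)^(t/t½) = 0.06234 = 6.23%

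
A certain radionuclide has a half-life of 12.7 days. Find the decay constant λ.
λ = ln(2)/t½ = 0.05458 day⁻¹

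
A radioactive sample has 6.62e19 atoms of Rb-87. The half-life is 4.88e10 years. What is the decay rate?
A = λN = 9.403e8 decays/year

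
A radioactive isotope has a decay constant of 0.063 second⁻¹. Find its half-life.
t½ = ln(2)/λ = 11 seconds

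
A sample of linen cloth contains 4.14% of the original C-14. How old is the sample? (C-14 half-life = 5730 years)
Age = t½ × log₂(1/ratio) = 26320 years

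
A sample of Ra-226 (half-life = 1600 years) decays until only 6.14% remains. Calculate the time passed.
t = t½ × log₂(N₀/N) = 6441 years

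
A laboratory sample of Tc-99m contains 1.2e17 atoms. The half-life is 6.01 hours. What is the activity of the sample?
A = λN = 1.384e16 decays/hour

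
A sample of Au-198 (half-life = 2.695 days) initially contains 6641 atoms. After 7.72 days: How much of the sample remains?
N = N₀(1/2)^(t/t½) = 911.8 atoms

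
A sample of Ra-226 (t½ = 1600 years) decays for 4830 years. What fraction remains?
N/N₀ = (1/2)^(t/t½) = 0.1234 = 12.3%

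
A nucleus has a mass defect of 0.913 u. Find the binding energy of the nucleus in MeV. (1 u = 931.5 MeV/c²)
B.E. = Δm × 931.5 = 850.5 MeV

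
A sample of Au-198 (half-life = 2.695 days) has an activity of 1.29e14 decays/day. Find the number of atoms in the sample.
N = A/λ = 5.016e14 atoms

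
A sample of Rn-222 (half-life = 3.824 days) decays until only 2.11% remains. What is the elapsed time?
t = t½ × log₂(N₀/N) = 21.29 days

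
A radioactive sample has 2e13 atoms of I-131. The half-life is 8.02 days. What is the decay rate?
A = λN = 1.729e12 decays/day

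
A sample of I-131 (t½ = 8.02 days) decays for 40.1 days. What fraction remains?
N/N₀ = (1/2)^(t/t½) = 0.03125 = 3.12%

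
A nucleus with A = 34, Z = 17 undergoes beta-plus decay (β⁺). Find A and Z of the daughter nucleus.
Daughter: A = 34, Z = 16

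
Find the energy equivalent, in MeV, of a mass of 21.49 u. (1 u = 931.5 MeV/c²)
E = mc² = 20020 MeV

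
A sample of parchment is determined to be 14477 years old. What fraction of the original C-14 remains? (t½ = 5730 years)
N/N₀ = (1/2)^(t/t½) = 0.1736 = 17.4%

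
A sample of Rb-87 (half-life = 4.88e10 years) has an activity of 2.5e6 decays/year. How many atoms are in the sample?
N = A/λ = 1.76e17 atoms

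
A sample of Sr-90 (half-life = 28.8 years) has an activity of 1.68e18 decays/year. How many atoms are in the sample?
N = A/λ = 6.98e19 atoms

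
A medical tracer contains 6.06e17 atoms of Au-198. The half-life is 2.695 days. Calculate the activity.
A = λN = 1.559e17 decays/day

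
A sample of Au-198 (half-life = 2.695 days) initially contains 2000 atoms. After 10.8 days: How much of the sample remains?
N = N₀(1/2)^(t/t½) = 124.4 atoms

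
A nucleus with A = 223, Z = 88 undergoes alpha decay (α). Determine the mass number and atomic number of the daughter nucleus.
Daughter: A = 219, Z = 86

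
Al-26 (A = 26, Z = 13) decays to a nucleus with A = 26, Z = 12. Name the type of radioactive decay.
ΔA = 0, ΔZ = -1 ⇒ beta-plus decay (β⁺) or electron capture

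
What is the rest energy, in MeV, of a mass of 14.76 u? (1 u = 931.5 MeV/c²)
E = mc² = 13750 MeV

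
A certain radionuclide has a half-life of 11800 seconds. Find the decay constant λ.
λ = ln(2)/t½ = 5.874e-5 second⁻¹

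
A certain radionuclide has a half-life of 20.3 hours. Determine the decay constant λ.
λ = ln(2)/t½ = 0.03415 hour⁻¹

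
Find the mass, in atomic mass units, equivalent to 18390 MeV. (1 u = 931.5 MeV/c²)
m = E/c² = 19.74 u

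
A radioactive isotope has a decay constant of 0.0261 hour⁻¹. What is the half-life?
t½ = ln(2)/λ = 26.56 hours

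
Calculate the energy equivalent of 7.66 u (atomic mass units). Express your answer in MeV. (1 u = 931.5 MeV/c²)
E = mc² = 7135 MeV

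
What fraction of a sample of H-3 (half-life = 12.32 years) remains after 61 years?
N/N₀ = (1/2)^(t/t½) = 0.03232 = 3.23%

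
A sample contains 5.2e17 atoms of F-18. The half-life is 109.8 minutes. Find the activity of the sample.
A = λN = 3.283e15 decays/minute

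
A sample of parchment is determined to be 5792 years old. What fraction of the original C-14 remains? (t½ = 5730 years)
N/N₀ = (1/2)^(t/t½) = 0.4963 = 49.6%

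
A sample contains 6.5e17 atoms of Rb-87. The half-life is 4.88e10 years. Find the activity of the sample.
A = λN = 9.232e6 decays/year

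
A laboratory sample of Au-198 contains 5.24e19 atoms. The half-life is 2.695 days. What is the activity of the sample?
A = λN = 1.348e19 decays/day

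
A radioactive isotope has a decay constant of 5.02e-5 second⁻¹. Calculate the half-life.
t½ = ln(2)/λ = 13810 seconds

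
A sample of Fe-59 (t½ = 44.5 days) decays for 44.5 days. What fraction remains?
N/N₀ = (1/2)^(t/t½) = 0.5 = 50%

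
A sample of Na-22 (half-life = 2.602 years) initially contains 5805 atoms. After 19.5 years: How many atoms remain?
N = N₀(1/2)^(t/t½) = 32.2 atoms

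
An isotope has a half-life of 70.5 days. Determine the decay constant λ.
λ = ln(2)/t½ = 0.009832 day⁻¹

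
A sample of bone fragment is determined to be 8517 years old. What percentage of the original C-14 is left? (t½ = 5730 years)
N/N₀ = (1/2)^(t/t½) = 0.3569 = 35.7%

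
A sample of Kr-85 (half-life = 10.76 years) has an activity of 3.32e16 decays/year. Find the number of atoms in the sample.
N = A/λ = 5.154e17 atoms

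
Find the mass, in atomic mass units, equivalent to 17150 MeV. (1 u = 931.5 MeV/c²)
m = E/c² = 18.41 u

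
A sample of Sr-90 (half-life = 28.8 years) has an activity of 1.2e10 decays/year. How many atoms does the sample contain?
N = A/λ = 4.986e11 atoms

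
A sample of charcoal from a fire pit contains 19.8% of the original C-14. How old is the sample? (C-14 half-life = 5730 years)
Age = t½ × log₂(1/ratio) = 13390 years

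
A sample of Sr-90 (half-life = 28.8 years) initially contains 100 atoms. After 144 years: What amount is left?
N = N₀(1/2)^(t/t½) = 3.125 atoms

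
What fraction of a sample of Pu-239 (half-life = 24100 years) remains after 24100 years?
N/N₀ = (1/2)^(t/t½) = 0.5 = 50%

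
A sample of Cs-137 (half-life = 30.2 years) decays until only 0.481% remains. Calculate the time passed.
t = t½ × log₂(N₀/N) = 232.5 years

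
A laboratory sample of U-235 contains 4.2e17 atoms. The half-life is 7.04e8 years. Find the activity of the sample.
A = λN = 4.135e8 decays/year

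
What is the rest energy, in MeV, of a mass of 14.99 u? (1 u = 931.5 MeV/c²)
E = mc² = 13960 MeV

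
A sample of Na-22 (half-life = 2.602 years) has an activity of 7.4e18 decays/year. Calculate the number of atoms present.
N = A/λ = 2.778e19 atoms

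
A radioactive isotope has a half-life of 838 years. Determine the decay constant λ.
λ = ln(2)/t½ = 8.271e-4 year⁻¹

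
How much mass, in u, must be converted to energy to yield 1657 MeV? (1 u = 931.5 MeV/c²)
m = E/c² = 1.779 u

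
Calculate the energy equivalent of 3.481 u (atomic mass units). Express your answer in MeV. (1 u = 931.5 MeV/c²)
E = mc² = 3243 MeV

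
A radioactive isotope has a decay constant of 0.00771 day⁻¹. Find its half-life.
t½ = ln(2)/λ = 89.9 days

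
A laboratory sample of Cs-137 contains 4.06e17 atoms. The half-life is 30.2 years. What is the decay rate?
A = λN = 9.318e15 decays/year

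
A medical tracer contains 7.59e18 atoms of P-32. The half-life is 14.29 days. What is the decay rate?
A = λN = 3.682e17 decays/day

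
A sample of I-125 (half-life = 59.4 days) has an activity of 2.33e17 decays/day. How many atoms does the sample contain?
N = A/λ = 1.997e19 atoms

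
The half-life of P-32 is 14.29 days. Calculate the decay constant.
λ = ln(2)/t½ = 0.04851 day⁻¹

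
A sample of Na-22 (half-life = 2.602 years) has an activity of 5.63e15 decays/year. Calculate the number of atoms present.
N = A/λ = 2.113e16 atoms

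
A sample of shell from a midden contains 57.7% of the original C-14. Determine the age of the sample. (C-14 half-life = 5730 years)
Age = t½ × log₂(1/ratio) = 4546 years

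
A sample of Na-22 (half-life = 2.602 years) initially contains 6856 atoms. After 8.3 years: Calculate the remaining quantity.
N = N₀(1/2)^(t/t½) = 751.3 atoms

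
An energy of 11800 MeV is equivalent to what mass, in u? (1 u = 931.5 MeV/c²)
m = E/c² = 12.67 u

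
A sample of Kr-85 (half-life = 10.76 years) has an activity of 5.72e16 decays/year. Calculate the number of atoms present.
N = A/λ = 8.879e17 atoms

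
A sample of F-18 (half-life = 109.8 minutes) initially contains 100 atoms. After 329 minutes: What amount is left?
N = N₀(1/2)^(t/t½) = 12.53 atoms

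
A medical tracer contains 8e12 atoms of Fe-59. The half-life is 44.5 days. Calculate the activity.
A = λN = 1.246e11 decays/day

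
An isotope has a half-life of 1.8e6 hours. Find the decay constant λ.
λ = ln(2)/t½ = 3.851e-7 hour⁻¹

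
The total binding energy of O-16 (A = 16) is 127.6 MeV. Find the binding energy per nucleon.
B.E./A = 127.6/16 = 7.975 MeV/nucleon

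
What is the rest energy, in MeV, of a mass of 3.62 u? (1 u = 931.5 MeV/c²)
E = mc² = 3372 MeV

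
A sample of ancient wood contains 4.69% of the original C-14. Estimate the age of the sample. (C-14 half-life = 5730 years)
Age = t½ × log₂(1/ratio) = 25290 years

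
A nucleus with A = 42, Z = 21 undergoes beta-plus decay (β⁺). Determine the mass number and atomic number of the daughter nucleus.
Daughter: A = 42, Z = 20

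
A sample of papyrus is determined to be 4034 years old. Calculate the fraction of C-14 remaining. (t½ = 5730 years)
N/N₀ = (1/2)^(t/t½) = 0.6139 = 61.4%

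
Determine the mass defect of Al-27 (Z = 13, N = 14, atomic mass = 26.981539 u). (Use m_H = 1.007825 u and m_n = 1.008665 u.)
Δm = Z·m_H + N·m_n − M = 0.2415 u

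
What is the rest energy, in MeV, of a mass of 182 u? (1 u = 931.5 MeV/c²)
E = mc² = 1.695e5 MeV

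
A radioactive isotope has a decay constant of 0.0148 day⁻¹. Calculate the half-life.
t½ = ln(2)/λ = 46.83 days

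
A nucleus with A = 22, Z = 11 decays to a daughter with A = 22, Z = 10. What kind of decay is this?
ΔA = 0, ΔZ = -1 ⇒ beta-plus decay (β⁺) or electron capture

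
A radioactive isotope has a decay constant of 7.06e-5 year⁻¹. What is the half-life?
t½ = ln(2)/λ = 9818 years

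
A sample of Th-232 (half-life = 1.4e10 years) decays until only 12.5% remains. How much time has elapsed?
t = t½ × log₂(N₀/N) = 4.2e10 years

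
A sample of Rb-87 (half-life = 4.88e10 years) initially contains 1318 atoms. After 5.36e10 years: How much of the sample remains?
N = N₀(1/2)^(t/t½) = 615.6 atoms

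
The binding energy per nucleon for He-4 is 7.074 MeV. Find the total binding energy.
B.E. = 7.074 × 4 = 28.3 MeV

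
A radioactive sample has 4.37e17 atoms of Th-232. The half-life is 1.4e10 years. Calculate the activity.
A = λN = 2.164e7 decays/year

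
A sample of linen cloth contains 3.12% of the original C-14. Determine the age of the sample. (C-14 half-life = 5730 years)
Age = t½ × log₂(1/ratio) = 28660 years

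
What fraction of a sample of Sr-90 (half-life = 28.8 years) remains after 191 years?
N/N₀ = (1/2)^(t/t½) = 0.01008 = 1.01%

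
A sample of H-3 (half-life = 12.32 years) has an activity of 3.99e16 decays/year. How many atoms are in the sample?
N = A/λ = 7.092e17 atoms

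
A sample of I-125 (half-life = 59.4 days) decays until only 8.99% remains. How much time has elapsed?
t = t½ × log₂(N₀/N) = 206.4 days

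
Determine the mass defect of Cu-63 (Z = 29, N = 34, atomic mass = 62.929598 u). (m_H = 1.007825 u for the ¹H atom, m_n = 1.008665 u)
Δm = Z·m_H + N·m_n − M = 0.5919 u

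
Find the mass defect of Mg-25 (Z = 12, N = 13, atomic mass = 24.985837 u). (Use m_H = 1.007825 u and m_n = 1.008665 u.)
Δm = Z·m_H + N·m_n − M = 0.2207 u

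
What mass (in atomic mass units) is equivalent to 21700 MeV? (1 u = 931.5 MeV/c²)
m = E/c² = 23.3 u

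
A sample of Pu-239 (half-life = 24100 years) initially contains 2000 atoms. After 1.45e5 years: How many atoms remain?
N = N₀(1/2)^(t/t½) = 30.89 atoms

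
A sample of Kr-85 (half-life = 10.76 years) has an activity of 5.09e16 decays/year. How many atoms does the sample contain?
N = A/λ = 7.901e17 atoms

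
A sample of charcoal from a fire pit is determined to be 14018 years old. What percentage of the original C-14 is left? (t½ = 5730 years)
N/N₀ = (1/2)^(t/t½) = 0.1835 = 18.3%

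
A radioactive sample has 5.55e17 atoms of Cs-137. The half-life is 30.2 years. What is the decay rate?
A = λN = 1.274e16 decays/year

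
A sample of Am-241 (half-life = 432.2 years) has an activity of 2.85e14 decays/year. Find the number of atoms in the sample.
N = A/λ = 1.777e17 atoms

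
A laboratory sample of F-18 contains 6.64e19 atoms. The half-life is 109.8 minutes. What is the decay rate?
A = λN = 4.192e17 decays/minute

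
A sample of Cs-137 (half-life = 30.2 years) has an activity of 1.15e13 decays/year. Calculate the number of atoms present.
N = A/λ = 5.01e14 atoms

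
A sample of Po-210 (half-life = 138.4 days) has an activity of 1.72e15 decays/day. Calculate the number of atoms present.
N = A/λ = 3.434e17 atoms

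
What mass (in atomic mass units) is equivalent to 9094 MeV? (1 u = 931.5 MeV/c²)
m = E/c² = 9.763 u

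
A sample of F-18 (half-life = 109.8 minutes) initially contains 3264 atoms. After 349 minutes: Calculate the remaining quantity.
N = N₀(1/2)^(t/t½) = 360.5 atoms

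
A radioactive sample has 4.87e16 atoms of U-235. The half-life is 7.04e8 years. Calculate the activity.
A = λN = 4.795e7 decays/year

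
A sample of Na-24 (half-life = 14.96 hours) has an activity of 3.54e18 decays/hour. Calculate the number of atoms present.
N = A/λ = 7.64e19 atoms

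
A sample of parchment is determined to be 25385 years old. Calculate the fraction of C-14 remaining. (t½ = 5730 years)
N/N₀ = (1/2)^(t/t½) = 0.04639 = 4.64%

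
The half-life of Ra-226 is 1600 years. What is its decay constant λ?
λ = ln(2)/t½ = 4.332e-4 year⁻¹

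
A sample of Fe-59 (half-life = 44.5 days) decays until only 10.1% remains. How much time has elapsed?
t = t½ × log₂(N₀/N) = 147.2 days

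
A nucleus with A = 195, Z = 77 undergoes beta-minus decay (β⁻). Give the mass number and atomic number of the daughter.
Daughter: A = 195, Z = 78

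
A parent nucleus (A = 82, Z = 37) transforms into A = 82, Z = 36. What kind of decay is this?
ΔA = 0, ΔZ = -1 ⇒ beta-plus decay (β⁺) or electron capture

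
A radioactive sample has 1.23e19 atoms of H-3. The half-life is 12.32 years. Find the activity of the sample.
A = λN = 6.92e17 decays/year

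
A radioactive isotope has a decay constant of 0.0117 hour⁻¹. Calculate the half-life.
t½ = ln(2)/λ = 59.24 hours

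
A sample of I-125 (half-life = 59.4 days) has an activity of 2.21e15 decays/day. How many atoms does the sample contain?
N = A/λ = 1.894e17 atoms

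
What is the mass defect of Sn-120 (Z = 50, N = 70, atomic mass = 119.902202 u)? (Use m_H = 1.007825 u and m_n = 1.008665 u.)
Δm = Z·m_H + N·m_n − M = 1.096 u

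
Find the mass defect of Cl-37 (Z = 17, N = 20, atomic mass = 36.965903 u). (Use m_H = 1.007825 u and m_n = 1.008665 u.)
Δm = Z·m_H + N·m_n − M = 0.3404 u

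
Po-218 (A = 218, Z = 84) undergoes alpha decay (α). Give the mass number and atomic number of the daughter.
Daughter: A = 214, Z = 82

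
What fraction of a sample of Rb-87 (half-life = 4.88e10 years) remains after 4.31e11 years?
N/N₀ = (1/2)^(t/t½) = 0.002194 = 0.219%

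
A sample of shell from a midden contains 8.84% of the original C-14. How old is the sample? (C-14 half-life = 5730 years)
Age = t½ × log₂(1/ratio) = 20050 years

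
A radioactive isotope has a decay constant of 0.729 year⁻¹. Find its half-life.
t½ = ln(2)/λ = 0.9508 years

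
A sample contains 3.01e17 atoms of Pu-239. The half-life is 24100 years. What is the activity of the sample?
A = λN = 8.657e12 decays/year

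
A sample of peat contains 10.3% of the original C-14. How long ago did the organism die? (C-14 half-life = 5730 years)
Age = t½ × log₂(1/ratio) = 18790 years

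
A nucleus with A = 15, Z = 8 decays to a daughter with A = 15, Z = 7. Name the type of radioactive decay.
ΔA = 0, ΔZ = -1 ⇒ beta-plus decay (β⁺) or electron capture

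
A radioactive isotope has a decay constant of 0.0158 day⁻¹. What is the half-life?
t½ = ln(2)/λ = 43.87 days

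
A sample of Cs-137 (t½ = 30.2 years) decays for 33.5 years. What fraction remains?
N/N₀ = (1/2)^(t/t½) = 0.4635 = 46.4%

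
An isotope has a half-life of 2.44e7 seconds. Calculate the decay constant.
λ = ln(2)/t½ = 2.841e-8 second⁻¹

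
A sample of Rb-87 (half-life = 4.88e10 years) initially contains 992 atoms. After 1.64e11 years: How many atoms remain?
N = N₀(1/2)^(t/t½) = 96.57 atoms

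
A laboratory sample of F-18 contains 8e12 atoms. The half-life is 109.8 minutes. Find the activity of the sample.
A = λN = 5.05e10 decays/minute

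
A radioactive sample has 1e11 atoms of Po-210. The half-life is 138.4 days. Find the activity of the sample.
A = λN = 5.008e8 decays/day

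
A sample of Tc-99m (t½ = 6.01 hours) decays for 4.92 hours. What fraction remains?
N/N₀ = (1/2)^(t/t½) = 0.567 = 56.7%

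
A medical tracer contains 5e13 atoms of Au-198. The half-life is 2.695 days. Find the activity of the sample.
A = λN = 1.286e13 decays/day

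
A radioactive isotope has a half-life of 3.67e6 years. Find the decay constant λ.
λ = ln(2)/t½ = 1.889e-7 year⁻¹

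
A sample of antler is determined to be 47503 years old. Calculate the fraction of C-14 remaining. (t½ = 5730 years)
N/N₀ = (1/2)^(t/t½) = 0.003194 = 0.319%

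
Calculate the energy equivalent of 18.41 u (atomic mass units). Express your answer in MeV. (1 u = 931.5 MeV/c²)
E = mc² = 17150 MeV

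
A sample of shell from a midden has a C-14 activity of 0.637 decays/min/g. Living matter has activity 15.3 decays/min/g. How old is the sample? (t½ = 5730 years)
Age = t½ × log₂(A₀/A) = 26280 years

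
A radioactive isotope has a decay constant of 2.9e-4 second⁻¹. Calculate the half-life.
t½ = ln(2)/λ = 2390 seconds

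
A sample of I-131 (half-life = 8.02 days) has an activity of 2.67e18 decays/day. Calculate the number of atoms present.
N = A/λ = 3.089e19 atoms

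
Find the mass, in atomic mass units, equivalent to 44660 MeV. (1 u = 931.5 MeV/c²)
m = E/c² = 47.94 u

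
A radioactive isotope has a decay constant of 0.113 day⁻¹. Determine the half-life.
t½ = ln(2)/λ = 6.134 days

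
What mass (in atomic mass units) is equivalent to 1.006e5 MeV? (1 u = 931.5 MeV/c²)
m = E/c² = 108 u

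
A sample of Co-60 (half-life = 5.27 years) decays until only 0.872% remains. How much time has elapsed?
t = t½ × log₂(N₀/N) = 36.05 years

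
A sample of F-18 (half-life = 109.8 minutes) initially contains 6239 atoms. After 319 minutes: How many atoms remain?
N = N₀(1/2)^(t/t½) = 832.8 atoms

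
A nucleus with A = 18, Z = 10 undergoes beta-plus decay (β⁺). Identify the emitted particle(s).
β⁺: positron (e⁺) + neutrino (νₑ)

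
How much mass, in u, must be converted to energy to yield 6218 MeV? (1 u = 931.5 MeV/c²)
m = E/c² = 6.675 u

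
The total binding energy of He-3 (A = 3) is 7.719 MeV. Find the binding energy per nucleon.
B.E./A = 7.719/3 = 2.573 MeV/nucleon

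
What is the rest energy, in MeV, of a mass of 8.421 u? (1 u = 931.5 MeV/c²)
E = mc² = 7844 MeV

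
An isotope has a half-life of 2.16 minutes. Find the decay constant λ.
λ = ln(2)/t½ = 0.3209 minute⁻¹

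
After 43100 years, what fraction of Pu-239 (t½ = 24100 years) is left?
N/N₀ = (1/2)^(t/t½) = 0.2895 = 28.9%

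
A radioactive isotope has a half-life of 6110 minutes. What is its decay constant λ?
λ = ln(2)/t½ = 1.134e-4 minute⁻¹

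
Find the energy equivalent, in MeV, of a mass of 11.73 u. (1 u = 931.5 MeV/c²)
E = mc² = 10930 MeV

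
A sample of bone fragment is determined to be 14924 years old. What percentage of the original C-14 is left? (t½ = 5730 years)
N/N₀ = (1/2)^(t/t½) = 0.1644 = 16.4%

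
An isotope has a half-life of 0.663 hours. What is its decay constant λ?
λ = ln(2)/t½ = 1.045 hour⁻¹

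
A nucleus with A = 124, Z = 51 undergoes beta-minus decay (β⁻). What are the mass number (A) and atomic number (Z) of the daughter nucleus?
Daughter: A = 124, Z = 52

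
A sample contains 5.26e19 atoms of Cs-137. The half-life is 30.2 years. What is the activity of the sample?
A = λN = 1.207e18 decays/year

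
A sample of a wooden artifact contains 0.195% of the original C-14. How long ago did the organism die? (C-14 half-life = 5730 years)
Age = t½ × log₂(1/ratio) = 51580 years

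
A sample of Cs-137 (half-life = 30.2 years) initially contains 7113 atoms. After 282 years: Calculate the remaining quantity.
N = N₀(1/2)^(t/t½) = 10.99 atoms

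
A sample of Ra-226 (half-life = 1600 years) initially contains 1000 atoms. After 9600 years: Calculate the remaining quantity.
N = N₀(1/2)^(t/t½) = 15.62 atoms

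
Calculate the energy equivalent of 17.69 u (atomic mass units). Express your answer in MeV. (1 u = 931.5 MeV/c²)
E = mc² = 16480 MeV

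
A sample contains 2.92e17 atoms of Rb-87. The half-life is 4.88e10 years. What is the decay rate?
A = λN = 4.148e6 decays/year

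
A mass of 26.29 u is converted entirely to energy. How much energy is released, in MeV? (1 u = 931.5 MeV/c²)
E = mc² = 24490 MeV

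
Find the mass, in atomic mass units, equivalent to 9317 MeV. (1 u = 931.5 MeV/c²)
m = E/c² = 10 u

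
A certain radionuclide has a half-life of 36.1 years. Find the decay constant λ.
λ = ln(2)/t½ = 0.0192 year⁻¹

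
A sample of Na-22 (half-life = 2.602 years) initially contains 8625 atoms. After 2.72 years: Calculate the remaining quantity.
N = N₀(1/2)^(t/t½) = 4179 atoms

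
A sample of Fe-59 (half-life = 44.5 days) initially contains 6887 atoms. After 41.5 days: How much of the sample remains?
N = N₀(1/2)^(t/t½) = 3608 atoms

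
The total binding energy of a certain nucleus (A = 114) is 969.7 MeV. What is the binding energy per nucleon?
B.E./A = 969.7/114 = 8.506 MeV/nucleon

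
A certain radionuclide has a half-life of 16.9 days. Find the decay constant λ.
λ = ln(2)/t½ = 0.04101 day⁻¹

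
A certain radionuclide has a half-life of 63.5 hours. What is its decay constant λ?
λ = ln(2)/t½ = 0.01092 hour⁻¹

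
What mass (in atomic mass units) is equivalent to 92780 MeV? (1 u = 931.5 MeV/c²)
m = E/c² = 99.6 u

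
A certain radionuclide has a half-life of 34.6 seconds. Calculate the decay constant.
λ = ln(2)/t½ = 0.02003 second⁻¹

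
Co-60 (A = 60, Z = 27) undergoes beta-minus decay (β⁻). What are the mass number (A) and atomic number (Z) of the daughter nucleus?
Daughter: A = 60, Z = 28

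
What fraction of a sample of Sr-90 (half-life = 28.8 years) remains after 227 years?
N/N₀ = (1/2)^(t/t½) = 0.004239 = 0.424%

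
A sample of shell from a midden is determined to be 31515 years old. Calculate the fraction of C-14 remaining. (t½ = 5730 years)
N/N₀ = (1/2)^(t/t½) = 0.0221 = 2.21%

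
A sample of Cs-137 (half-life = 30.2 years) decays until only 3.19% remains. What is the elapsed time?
t = t½ × log₂(N₀/N) = 150.1 years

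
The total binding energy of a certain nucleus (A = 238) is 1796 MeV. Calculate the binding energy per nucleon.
B.E./A = 1796/238 = 7.546 MeV/nucleon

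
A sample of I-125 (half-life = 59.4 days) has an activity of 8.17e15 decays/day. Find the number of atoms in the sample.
N = A/λ = 7.001e17 atoms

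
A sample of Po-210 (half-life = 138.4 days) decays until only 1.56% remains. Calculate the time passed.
t = t½ × log₂(N₀/N) = 830.7 days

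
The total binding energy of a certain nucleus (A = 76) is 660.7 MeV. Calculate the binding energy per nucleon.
B.E./A = 660.7/76 = 8.693 MeV/nucleon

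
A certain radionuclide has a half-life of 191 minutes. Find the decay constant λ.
λ = ln(2)/t½ = 0.003629 minute⁻¹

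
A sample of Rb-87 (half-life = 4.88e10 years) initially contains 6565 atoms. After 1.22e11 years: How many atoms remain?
N = N₀(1/2)^(t/t½) = 1161 atoms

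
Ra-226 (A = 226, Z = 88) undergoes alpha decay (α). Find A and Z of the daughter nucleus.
Daughter: A = 222, Z = 86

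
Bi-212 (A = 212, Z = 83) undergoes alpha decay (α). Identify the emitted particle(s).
α particle = ⁴₂He (2 protons + 2 neutrons)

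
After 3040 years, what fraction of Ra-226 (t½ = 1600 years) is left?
N/N₀ = (1/2)^(t/t½) = 0.2679 = 26.8%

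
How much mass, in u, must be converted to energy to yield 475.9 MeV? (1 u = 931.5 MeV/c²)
m = E/c² = 0.5109 u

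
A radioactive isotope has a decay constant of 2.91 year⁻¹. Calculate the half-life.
t½ = ln(2)/λ = 0.2382 years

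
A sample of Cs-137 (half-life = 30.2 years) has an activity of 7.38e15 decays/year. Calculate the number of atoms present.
N = A/λ = 3.215e17 atoms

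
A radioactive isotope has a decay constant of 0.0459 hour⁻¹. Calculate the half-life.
t½ = ln(2)/λ = 15.1 hours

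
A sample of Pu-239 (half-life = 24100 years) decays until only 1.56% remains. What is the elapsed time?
t = t½ × log₂(N₀/N) = 1.447e5 years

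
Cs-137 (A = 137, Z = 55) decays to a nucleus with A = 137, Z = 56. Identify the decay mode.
ΔA = 0, ΔZ = +1 ⇒ beta-minus decay (β⁻)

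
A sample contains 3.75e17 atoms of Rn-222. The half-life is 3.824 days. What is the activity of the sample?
A = λN = 6.797e16 decays/day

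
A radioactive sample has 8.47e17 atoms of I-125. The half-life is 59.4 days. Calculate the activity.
A = λN = 9.884e15 decays/day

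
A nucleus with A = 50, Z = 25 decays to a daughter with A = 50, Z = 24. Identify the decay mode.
ΔA = 0, ΔZ = -1 ⇒ beta-plus decay (β⁺) or electron capture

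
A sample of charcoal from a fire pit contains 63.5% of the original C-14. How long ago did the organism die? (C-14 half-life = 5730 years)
Age = t½ × log₂(1/ratio) = 3754 years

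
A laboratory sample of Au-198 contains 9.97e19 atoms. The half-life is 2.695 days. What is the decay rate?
A = λN = 2.564e19 decays/day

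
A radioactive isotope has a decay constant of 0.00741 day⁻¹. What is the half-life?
t½ = ln(2)/λ = 93.54 days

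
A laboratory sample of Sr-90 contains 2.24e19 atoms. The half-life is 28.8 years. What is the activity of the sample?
A = λN = 5.391e17 decays/year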